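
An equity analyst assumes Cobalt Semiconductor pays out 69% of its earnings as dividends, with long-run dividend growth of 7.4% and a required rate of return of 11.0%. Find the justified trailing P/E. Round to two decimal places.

20.59

Justified trailing P/E = b(1+g)/(r−g) = 0.69×(1+0.074)/(0.11−0.074) = 20.5850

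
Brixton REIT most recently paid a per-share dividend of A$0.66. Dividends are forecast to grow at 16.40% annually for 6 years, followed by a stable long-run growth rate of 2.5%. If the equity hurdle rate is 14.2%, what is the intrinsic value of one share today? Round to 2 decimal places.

Two-stage DDM. Project D₁…D_6 at 0.164, terminal growth 0.025, discount at r = 0.142.
D_1 = 0.7682
D_2 = 0.8942
D_3 = 1.0409
D_4 = 1.2116
D_5 = 1.4103
D_6 = 1.6416
Terminal value at t=6: TV = D_7/(r−g) = 1.6826/(0.142−0.025) = 14.3814
P₀ = 0.7682/(1+0.142)^1 + 0.8942/(1+0.142)^2 + 1.0409/(1+0.142)^3 + 1.2116/(1+0.142)^4 + 1.4103/(1+0.142)^5 + 1.6416/(1+0.142)^6 + 14.3814/(1+0.142)^6 = 10.7192

A$10.72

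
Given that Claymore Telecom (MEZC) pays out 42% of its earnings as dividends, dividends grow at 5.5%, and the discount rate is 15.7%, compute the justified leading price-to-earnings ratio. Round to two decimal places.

Justified leading P/E = b/(r−g) = 0.42/(0.157−0.055) = 4.1176

4.12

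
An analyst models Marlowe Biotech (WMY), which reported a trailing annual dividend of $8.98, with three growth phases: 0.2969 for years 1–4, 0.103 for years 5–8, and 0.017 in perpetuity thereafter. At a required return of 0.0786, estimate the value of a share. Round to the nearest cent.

$476.48

Three-stage DDM. Project D₁…D_8; terminal Gordon value at t=8 with g = 0.017; discount at r = 0.0786.
D_1 = 11.6462
D_2 = 15.1039
D_3 = 19.5883
D_4 = 25.4040
D_5 = 28.0206
D_6 = 30.9067
D_7 = 34.0901
D_8 = 37.6014
TV_8 = 38.2407/(0.0786−0.017) = 620.7898
P₀ = Σ Dₜ/(1+r)ᵗ + TV_8/(1+r)^8 = 476.4751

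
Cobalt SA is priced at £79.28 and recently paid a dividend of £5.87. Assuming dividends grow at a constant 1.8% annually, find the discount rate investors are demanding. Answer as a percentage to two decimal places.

9.34%

Rearranging the constant-growth DDM: r = D₁/P₀ + g.
D₁ = 5.87 × (1 + 0.018) = 5.9757.
r = 5.9757 / 79.28 + 0.018 = 0.07537 + 0.018 = 0.09337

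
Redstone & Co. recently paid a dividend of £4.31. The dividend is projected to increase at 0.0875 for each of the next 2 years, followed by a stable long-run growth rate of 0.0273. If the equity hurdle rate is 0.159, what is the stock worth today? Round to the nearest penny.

Two-stage DDM. Project D₁…D_2 at 0.0875, terminal growth 0.0273, discount at r = 0.159.
D_1 = 4.6871
D_2 = 5.0972
Terminal value at t=2: TV = D_3/(r−g) = 5.2364/(0.159−0.0273) = 39.7601
P₀ = 4.6871/(1+0.159)^1 + 5.0972/(1+0.159)^2 + 39.7601/(1+0.159)^2 = 37.4380

£37.44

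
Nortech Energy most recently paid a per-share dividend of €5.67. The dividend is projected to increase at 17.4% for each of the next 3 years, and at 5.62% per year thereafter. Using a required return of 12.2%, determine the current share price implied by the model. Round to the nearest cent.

Two-stage DDM. Project D₁…D_3 at 0.174, terminal growth 0.0562, discount at r = 0.122.
D_1 = 6.6566
D_2 = 7.8148
D_3 = 9.1746
Terminal value at t=3: TV = D_4/(r−g) = 9.6902/(0.122−0.0562) = 147.2677
P₀ = 6.6566/(1+0.122)^1 + 7.8148/(1+0.122)^2 + 9.1746/(1+0.122)^3 + 147.2677/(1+0.122)^3 = 122.8987

€122.90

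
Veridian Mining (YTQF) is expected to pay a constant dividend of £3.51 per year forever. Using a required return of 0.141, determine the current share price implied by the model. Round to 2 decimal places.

Zero-growth DDM (perpetuity): P₀ = D/r = 3.51 / 0.141 = 24.8936

£24.89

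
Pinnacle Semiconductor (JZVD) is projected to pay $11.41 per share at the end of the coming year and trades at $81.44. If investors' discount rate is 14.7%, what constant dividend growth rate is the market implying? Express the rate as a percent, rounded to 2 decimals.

From P₀ = D₁/(r − g), the implied growth is g = r − D₁/P₀.
g = 0.147 − 11.41/81.44 = 0.147 − 0.14010 = 0.00690

0.69%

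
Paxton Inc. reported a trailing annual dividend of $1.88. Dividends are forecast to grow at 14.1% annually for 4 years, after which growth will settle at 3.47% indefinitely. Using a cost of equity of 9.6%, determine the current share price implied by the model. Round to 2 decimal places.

$45.60

Two-stage DDM. Project D₁…D_4 at 0.141, terminal growth 0.0347, discount at r = 0.096.
D_1 = 2.1451
D_2 = 2.4475
D_3 = 2.7926
D_4 = 3.1864
Terminal value at t=4: TV = D_5/(r−g) = 3.2970/(0.096−0.0347) = 53.7842
P₀ = 2.1451/(1+0.096)^1 + 2.4475/(1+0.096)^2 + 2.7926/(1+0.096)^3 + 3.1864/(1+0.096)^4 + 53.7842/(1+0.096)^4 = 45.5988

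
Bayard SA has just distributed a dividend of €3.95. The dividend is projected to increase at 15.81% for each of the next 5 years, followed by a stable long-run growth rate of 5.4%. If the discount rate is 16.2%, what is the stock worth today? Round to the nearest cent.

€57.46

Two-stage DDM. Project D₁…D_5 at 0.1581, terminal growth 0.054, discount at r = 0.162.
D_1 = 4.5745
D_2 = 5.2977
D_3 = 6.1353
D_4 = 7.1053
D_5 = 8.2286
Terminal value at t=5: TV = D_6/(r−g) = 8.6730/(0.162−0.054) = 80.3053
P₀ = 4.5745/(1+0.162)^1 + 5.2977/(1+0.162)^2 + 6.1353/(1+0.162)^3 + 7.1053/(1+0.162)^4 + 8.2286/(1+0.162)^5 + 80.3053/(1+0.162)^5 = 57.4585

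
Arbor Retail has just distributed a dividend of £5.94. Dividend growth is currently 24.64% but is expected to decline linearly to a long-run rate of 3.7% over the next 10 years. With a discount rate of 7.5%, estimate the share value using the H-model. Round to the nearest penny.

£325.76

H-model: P₀ = D₀[(1+g_L) + H(g_S−g_L)]/(r−g_L), with H = 10/2 = 5.
P₀ = 5.94 × [(1+0.037) + 5×(0.2464−0.037)] / (0.075−0.037)
   = 5.94 × 2.0840 / 0.038 = 325.7621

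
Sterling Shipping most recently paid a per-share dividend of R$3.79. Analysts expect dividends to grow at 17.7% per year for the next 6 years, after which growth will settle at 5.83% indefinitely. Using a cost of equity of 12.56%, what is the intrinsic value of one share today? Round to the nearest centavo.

Two-stage DDM. Project D₁…D_6 at 0.177, terminal growth 0.0583, discount at r = 0.1256.
D_1 = 4.4608
D_2 = 5.2504
D_3 = 6.1797
D_4 = 7.2735
D_5 = 8.5609
D_6 = 10.0762
Terminal value at t=6: TV = D_7/(r−g) = 10.6637/(0.1256−0.0583) = 158.4498
P₀ = 4.4608/(1+0.1256)^1 + 5.2504/(1+0.1256)^2 + 6.1797/(1+0.1256)^3 + 7.2735/(1+0.1256)^4 + 8.5609/(1+0.1256)^5 + 10.0762/(1+0.1256)^6 + 158.4498/(1+0.1256)^6 = 104.5730

R$104.57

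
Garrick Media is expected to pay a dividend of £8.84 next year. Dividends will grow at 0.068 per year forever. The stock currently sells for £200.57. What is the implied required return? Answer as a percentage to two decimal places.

Rearranging the constant-growth DDM: r = D₁/P₀ + g.
r = 8.8400 / 200.57 + 0.068 = 0.04407 + 0.068 = 0.11207

11.21%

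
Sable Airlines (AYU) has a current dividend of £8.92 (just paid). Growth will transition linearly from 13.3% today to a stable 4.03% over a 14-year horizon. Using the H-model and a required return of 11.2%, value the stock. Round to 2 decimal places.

H-model: P₀ = D₀[(1+g_L) + H(g_S−g_L)]/(r−g_L), with H = 14/2 = 7.
P₀ = 8.92 × [(1+0.0403) + 7×(0.133−0.0403)] / (0.112−0.0403)
   = 8.92 × 1.6892 / 0.0717 = 210.1487

£210.15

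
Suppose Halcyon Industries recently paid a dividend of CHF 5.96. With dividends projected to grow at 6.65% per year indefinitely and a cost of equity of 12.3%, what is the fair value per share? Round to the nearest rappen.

Gordon growth model: P₀ = D₁/(r − g). D₁ = 5.96 × (1 + 0.0665) = 6.3563.
P₀ = 6.3563 / (0.123 − 0.0665) = 6.3563 / 0.0565 = 112.5016

CHF 112.50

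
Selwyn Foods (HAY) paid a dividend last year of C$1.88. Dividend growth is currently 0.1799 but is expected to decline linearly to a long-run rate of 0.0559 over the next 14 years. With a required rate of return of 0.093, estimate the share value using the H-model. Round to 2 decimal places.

C$97.49

H-model: P₀ = D₀[(1+g_L) + H(g_S−g_L)]/(r−g_L), with H = 14/2 = 7.
P₀ = 1.88 × [(1+0.0559) + 7×(0.1799−0.0559)] / (0.093−0.0559)
   = 1.88 × 1.9239 / 0.0371 = 97.4914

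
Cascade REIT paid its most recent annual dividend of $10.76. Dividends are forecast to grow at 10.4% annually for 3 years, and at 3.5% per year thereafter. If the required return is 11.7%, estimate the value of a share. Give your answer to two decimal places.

Two-stage DDM. Project D₁…D_3 at 0.104, terminal growth 0.035, discount at r = 0.117.
D_1 = 11.8790
D_2 = 13.1145
D_3 = 14.4784
Terminal value at t=3: TV = D_4/(r−g) = 14.9851/(0.117−0.035) = 182.7452
P₀ = 11.8790/(1+0.117)^1 + 13.1145/(1+0.117)^2 + 14.4784/(1+0.117)^3 + 182.7452/(1+0.117)^3 = 162.6597

$162.66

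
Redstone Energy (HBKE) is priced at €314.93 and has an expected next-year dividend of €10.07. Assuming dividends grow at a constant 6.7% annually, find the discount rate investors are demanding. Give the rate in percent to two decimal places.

Rearranging the constant-growth DDM: r = D₁/P₀ + g.
r = 10.0700 / 314.93 + 0.067 = 0.03198 + 0.067 = 0.09898

9.90%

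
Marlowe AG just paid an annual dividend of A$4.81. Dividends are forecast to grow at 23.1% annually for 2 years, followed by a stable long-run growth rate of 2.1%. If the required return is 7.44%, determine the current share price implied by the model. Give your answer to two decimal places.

Two-stage DDM. Project D₁…D_2 at 0.231, terminal growth 0.021, discount at r = 0.0744.
D_1 = 5.9211
D_2 = 7.2889
Terminal value at t=2: TV = D_3/(r−g) = 7.4420/(0.0744−0.021) = 139.3624
P₀ = 5.9211/(1+0.0744)^1 + 7.2889/(1+0.0744)^2 + 139.3624/(1+0.0744)^2 = 132.5550

A$132.56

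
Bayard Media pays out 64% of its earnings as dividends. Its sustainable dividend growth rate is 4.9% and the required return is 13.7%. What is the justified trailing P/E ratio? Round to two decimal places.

7.63

Justified trailing P/E = b(1+g)/(r−g) = 0.64×(1+0.049)/(0.137−0.049) = 7.6291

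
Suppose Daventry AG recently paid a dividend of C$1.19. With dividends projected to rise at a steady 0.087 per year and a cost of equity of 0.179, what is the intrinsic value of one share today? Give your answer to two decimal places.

C$14.06

Gordon growth model: P₀ = D₁/(r − g). D₁ = 1.19 × (1 + 0.087) = 1.2935.
P₀ = 1.2935 / (0.179 − 0.087) = 1.2935 / 0.092 = 14.0601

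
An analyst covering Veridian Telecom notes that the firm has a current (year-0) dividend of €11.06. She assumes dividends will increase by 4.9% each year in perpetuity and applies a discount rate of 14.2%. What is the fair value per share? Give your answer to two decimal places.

€124.75

Gordon growth model: P₀ = D₁/(r − g). D₁ = 11.06 × (1 + 0.049) = 11.6019.
P₀ = 11.6019 / (0.142 − 0.049) = 11.6019 / 0.093 = 124.7520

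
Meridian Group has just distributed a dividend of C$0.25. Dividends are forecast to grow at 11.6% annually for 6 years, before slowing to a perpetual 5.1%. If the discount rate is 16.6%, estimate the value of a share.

Two-stage DDM. Project D₁…D_6 at 0.116, terminal growth 0.051, discount at r = 0.166.
D_1 = 0.2790
D_2 = 0.3114
D_3 = 0.3475
D_4 = 0.3878
D_5 = 0.4328
D_6 = 0.4830
Terminal value at t=6: TV = D_7/(r−g) = 0.5076/(0.166−0.051) = 4.4140
P₀ = 0.2790/(1+0.166)^1 + 0.3114/(1+0.166)^2 + 0.3475/(1+0.166)^3 + 0.3878/(1+0.166)^4 + 0.4328/(1+0.166)^5 + 0.4830/(1+0.166)^6 + 4.4140/(1+0.166)^6 = 3.0468

C$3.05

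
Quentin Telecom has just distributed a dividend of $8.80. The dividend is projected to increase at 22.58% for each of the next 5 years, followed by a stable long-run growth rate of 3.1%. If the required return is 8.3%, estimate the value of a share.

Two-stage DDM. Project D₁…D_5 at 0.2258, terminal growth 0.031, discount at r = 0.083.
D_1 = 10.7870
D_2 = 13.2228
D_3 = 16.2085
D_4 = 19.8683
D_5 = 24.3546
Terminal value at t=5: TV = D_6/(r−g) = 25.1096/(0.083−0.031) = 482.8765
P₀ = 10.7870/(1+0.083)^1 + 13.2228/(1+0.083)^2 + 16.2085/(1+0.083)^3 + 19.8683/(1+0.083)^4 + 24.3546/(1+0.083)^5 + 482.8765/(1+0.083)^5 = 388.8949

$388.89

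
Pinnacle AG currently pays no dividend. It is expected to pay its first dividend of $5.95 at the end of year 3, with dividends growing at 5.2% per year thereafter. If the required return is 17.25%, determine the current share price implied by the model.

$35.92

Deferred-dividend DDM. At t=2 the remaining stream is a growing perpetuity with first payment D_3 = 5.95.
V_2 = D_3/(r−g) = 5.95/(0.1725−0.052) = 49.3776
P₀ = V_2/(1+r)^2 = 49.3776/(1+0.1725)^2 = 35.9173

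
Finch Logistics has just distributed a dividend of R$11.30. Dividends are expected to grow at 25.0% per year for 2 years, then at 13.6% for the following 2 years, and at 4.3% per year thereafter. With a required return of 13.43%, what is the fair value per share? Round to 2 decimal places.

R$210.92

Three-stage DDM. Project D₁…D_4; terminal Gordon value at t=4 with g = 0.043; discount at r = 0.1343.
D_1 = 14.1250
D_2 = 17.6562
D_3 = 20.0575
D_4 = 22.7853
TV_4 = 23.7651/(0.1343−0.043) = 260.2967
P₀ = Σ Dₜ/(1+r)ᵗ + TV_4/(1+r)^4 = 210.9205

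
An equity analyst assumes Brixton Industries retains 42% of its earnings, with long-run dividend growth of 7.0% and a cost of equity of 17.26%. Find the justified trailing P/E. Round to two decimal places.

6.05

Payout ratio b = 1 − 0.42 = 0.58.
Justified trailing P/E = b(1+g)/(r−g) = 0.58×(1+0.07)/(0.1726−0.07) = 6.0487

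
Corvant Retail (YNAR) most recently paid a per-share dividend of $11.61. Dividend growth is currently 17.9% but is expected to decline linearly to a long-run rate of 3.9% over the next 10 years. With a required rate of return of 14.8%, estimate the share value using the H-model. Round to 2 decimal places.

H-model: P₀ = D₀[(1+g_L) + H(g_S−g_L)]/(r−g_L), with H = 10/2 = 5.
P₀ = 11.61 × [(1+0.039) + 5×(0.179−0.039)] / (0.148−0.039)
   = 11.61 × 1.7390 / 0.109 = 185.2274

$185.23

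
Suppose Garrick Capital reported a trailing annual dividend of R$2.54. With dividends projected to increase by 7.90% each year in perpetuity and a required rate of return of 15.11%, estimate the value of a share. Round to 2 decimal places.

Gordon growth model: P₀ = D₁/(r − g). D₁ = 2.54 × (1 + 0.079) = 2.7407.
P₀ = 2.7407 / (0.1511 − 0.079) = 2.7407 / 0.0721 = 38.0119

R$38.01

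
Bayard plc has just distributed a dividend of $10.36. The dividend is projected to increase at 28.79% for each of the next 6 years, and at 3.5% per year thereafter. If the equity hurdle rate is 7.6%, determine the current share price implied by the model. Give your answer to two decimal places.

Two-stage DDM. Project D₁…D_6 at 0.2879, terminal growth 0.035, discount at r = 0.076.
D_1 = 13.3426
D_2 = 17.1840
D_3 = 22.1313
D_4 = 28.5029
D_5 = 36.7088
D_6 = 47.2773
Terminal value at t=6: TV = D_7/(r−g) = 48.9320/(0.076−0.035) = 1193.4634
P₀ = 13.3426/(1+0.076)^1 + 17.1840/(1+0.076)^2 + 22.1313/(1+0.076)^3 + 28.5029/(1+0.076)^4 + 36.7088/(1+0.076)^5 + 47.2773/(1+0.076)^6 + 1193.4634/(1+0.076)^6 = 891.2022

$891.20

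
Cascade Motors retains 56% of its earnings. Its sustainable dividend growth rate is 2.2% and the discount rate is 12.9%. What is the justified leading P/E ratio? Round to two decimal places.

Payout ratio b = 1 − 0.56 = 0.44.
Justified leading P/E = b/(r−g) = 0.44/(0.129−0.022) = 4.1121

4.11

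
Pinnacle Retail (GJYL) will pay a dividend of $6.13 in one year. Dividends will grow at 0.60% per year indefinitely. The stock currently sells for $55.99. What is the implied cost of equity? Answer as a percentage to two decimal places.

11.55%

Rearranging the constant-growth DDM: r = D₁/P₀ + g.
r = 6.1300 / 55.99 + 0.006 = 0.10948 + 0.006 = 0.11548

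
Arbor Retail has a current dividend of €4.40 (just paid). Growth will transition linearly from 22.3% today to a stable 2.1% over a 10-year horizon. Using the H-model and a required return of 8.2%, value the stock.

H-model: P₀ = D₀[(1+g_L) + H(g_S−g_L)]/(r−g_L), with H = 10/2 = 5.
P₀ = 4.40 × [(1+0.021) + 5×(0.223−0.021)] / (0.082−0.021)
   = 4.40 × 2.0310 / 0.061 = 146.4984

€146.50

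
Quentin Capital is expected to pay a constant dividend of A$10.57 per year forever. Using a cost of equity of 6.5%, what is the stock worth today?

Zero-growth DDM (perpetuity): P₀ = D/r = 10.57 / 0.065 = 162.6154

A$162.62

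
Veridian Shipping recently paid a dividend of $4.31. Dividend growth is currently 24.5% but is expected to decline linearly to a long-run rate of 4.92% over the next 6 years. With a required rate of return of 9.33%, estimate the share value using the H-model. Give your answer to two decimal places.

H-model: P₀ = D₀[(1+g_L) + H(g_S−g_L)]/(r−g_L), with H = 6/2 = 3.
P₀ = 4.31 × [(1+0.0492) + 3×(0.245−0.0492)] / (0.0933−0.0492)
   = 4.31 × 1.6366 / 0.0441 = 159.9489

$159.95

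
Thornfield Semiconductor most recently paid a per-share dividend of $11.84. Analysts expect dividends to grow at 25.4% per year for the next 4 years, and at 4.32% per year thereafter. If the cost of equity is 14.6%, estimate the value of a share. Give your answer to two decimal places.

$231.88

Two-stage DDM. Project D₁…D_4 at 0.254, terminal growth 0.0432, discount at r = 0.146.
D_1 = 14.8474
D_2 = 18.6186
D_3 = 23.3477
D_4 = 29.2780
Terminal value at t=4: TV = D_5/(r−g) = 30.5428/(0.146−0.0432) = 297.1093
P₀ = 14.8474/(1+0.146)^1 + 18.6186/(1+0.146)^2 + 23.3477/(1+0.146)^3 + 29.2780/(1+0.146)^4 + 297.1093/(1+0.146)^4 = 231.8775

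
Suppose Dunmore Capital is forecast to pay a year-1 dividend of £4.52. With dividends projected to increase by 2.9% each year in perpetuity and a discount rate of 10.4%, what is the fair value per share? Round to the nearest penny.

£60.27

Gordon growth model: P₀ = D₁/(r − g), with D₁ = 4.52 given directly.
P₀ = 4.5200 / (0.104 − 0.029) = 4.5200 / 0.075 = 60.2667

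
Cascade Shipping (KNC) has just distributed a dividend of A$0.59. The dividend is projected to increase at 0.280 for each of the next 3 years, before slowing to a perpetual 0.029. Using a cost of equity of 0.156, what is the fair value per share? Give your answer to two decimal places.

A$8.67

Two-stage DDM. Project D₁…D_3 at 0.28, terminal growth 0.029, discount at r = 0.156.
D_1 = 0.7552
D_2 = 0.9667
D_3 = 1.2373
Terminal value at t=3: TV = D_4/(r−g) = 1.2732/(0.156−0.029) = 10.0252
P₀ = 0.7552/(1+0.156)^1 + 0.9667/(1+0.156)^2 + 1.2373/(1+0.156)^3 + 10.0252/(1+0.156)^3 = 8.6672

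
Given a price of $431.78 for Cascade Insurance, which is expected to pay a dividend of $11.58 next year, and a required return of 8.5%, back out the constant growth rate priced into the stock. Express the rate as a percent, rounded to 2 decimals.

5.82%

From P₀ = D₁/(r − g), the implied growth is g = r − D₁/P₀.
g = 0.085 − 11.58/431.78 = 0.085 − 0.02682 = 0.05818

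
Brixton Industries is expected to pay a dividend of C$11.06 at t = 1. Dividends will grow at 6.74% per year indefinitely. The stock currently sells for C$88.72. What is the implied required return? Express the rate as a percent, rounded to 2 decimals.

Rearranging the constant-growth DDM: r = D₁/P₀ + g.
r = 11.0600 / 88.72 + 0.0674 = 0.12466 + 0.0674 = 0.19206

19.21%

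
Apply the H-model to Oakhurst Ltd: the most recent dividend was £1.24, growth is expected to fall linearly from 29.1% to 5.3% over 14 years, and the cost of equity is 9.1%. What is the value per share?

H-model: P₀ = D₀[(1+g_L) + H(g_S−g_L)]/(r−g_L), with H = 14/2 = 7.
P₀ = 1.24 × [(1+0.053) + 7×(0.291−0.053)] / (0.091−0.053)
   = 1.24 × 2.7190 / 0.038 = 88.7253

£88.73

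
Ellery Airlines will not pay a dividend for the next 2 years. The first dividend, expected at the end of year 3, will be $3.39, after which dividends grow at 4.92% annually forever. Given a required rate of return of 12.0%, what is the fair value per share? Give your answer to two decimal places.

$38.17

Deferred-dividend DDM. At t=2 the remaining stream is a growing perpetuity with first payment D_3 = 3.39.
V_2 = D_3/(r−g) = 3.39/(0.12−0.0492) = 47.8814
P₀ = V_2/(1+r)^2 = 47.8814/(1+0.12)^2 = 38.1707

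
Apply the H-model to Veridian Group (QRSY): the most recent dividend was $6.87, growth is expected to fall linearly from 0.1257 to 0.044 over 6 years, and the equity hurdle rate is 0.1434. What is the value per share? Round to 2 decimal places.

H-model: P₀ = D₀[(1+g_L) + H(g_S−g_L)]/(r−g_L), with H = 6/2 = 3.
P₀ = 6.87 × [(1+0.044) + 3×(0.1257−0.044)] / (0.1434−0.044)
   = 6.87 × 1.2891 / 0.0994 = 89.0957

$89.10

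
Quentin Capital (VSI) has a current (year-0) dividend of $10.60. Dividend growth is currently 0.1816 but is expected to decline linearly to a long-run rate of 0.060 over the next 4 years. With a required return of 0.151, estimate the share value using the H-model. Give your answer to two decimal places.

H-model: P₀ = D₀[(1+g_L) + H(g_S−g_L)]/(r−g_L), with H = 4/2 = 2.
P₀ = 10.60 × [(1+0.06) + 2×(0.1816−0.06)] / (0.151−0.06)
   = 10.60 × 1.3032 / 0.091 = 151.8013

$151.80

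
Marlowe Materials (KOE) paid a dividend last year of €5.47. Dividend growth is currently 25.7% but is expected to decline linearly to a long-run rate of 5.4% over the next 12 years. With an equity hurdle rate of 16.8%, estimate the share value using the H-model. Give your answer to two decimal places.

€109.02

H-model: P₀ = D₀[(1+g_L) + H(g_S−g_L)]/(r−g_L), with H = 12/2 = 6.
P₀ = 5.47 × [(1+0.054) + 6×(0.257−0.054)] / (0.168−0.054)
   = 5.47 × 2.2720 / 0.114 = 109.0161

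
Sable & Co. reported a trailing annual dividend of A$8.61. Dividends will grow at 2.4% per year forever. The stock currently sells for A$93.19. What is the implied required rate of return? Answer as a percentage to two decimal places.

Rearranging the constant-growth DDM: r = D₁/P₀ + g.
D₁ = 8.61 × (1 + 0.024) = 8.8166.
r = 8.8166 / 93.19 + 0.024 = 0.09461 + 0.024 = 0.11861

11.86%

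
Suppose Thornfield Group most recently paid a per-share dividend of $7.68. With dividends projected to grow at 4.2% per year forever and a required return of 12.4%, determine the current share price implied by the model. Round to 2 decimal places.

Gordon growth model: P₀ = D₁/(r − g). D₁ = 7.68 × (1 + 0.042) = 8.0026.
P₀ = 8.0026 / (0.124 − 0.042) = 8.0026 / 0.082 = 97.5922

$97.59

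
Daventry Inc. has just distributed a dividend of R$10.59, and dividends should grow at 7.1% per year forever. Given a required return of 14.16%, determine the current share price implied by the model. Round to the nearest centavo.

R$160.65

Gordon growth model: P₀ = D₁/(r − g). D₁ = 10.59 × (1 + 0.071) = 11.3419.
P₀ = 11.3419 / (0.1416 − 0.071) = 11.3419 / 0.0706 = 160.6500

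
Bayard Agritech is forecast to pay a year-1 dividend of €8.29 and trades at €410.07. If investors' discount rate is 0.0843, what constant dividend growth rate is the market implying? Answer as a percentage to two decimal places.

6.41%

From P₀ = D₁/(r − g), the implied growth is g = r − D₁/P₀.
g = 0.0843 − 8.29/410.07 = 0.0843 − 0.02022 = 0.06408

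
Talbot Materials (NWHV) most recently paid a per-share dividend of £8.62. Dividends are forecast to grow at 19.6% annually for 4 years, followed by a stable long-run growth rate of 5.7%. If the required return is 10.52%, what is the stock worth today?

£301.40

Two-stage DDM. Project D₁…D_4 at 0.196, terminal growth 0.057, discount at r = 0.1052.
D_1 = 10.3095
D_2 = 12.3302
D_3 = 14.7469
D_4 = 17.6373
Terminal value at t=4: TV = D_5/(r−g) = 18.6426/(0.1052−0.057) = 386.7764
P₀ = 10.3095/(1+0.1052)^1 + 12.3302/(1+0.1052)^2 + 14.7469/(1+0.1052)^3 + 17.6373/(1+0.1052)^4 + 386.7764/(1+0.1052)^4 = 301.4047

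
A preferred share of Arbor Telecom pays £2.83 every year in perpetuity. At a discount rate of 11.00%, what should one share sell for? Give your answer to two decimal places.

£25.73

Zero-growth DDM (perpetuity): P₀ = D/r = 2.83 / 0.11 = 25.7273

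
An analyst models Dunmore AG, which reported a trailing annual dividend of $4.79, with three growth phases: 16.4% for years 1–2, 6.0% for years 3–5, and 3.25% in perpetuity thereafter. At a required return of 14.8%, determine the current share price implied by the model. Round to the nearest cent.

$57.06

Three-stage DDM. Project D₁…D_5; terminal Gordon value at t=5 with g = 0.0325; discount at r = 0.148.
D_1 = 5.5756
D_2 = 6.4900
D_3 = 6.8793
D_4 = 7.2921
D_5 = 7.7296
TV_5 = 7.9808/(0.148−0.0325) = 69.0983
P₀ = Σ Dₜ/(1+r)ᵗ + TV_5/(1+r)^5 = 57.0575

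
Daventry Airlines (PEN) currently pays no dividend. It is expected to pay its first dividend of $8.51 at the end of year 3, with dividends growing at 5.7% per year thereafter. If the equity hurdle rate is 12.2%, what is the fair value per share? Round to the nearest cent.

$104.00

Deferred-dividend DDM. At t=2 the remaining stream is a growing perpetuity with first payment D_3 = 8.51.
V_2 = D_3/(r−g) = 8.51/(0.122−0.057) = 130.9231
P₀ = V_2/(1+r)^2 = 130.9231/(1+0.122)^2 = 103.9993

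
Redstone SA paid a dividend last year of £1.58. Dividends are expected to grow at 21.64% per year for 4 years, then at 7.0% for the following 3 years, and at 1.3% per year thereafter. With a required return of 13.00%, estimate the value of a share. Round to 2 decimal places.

Three-stage DDM. Project D₁…D_7; terminal Gordon value at t=7 with g = 0.013; discount at r = 0.13.
D_1 = 1.9219
D_2 = 2.3378
D_3 = 2.8437
D_4 = 3.4591
D_5 = 3.7012
D_6 = 3.9603
D_7 = 4.2375
TV_7 = 4.2926/(0.13−0.013) = 36.6891
P₀ = Σ Dₜ/(1+r)ᵗ + TV_7/(1+r)^7 = 28.9314

£28.93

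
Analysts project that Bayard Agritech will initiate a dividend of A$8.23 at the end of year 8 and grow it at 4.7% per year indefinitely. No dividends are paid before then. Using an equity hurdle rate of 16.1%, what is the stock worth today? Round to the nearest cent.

A$25.39

Deferred-dividend DDM. At t=7 the remaining stream is a growing perpetuity with first payment D_8 = 8.23.
V_7 = D_8/(r−g) = 8.23/(0.161−0.047) = 72.1930
P₀ = V_7/(1+r)^7 = 72.1930/(1+0.161)^7 = 25.3904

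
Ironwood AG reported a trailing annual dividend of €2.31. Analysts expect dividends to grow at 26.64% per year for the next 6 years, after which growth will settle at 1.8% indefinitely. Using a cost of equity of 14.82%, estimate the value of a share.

Two-stage DDM. Project D₁…D_6 at 0.2664, terminal growth 0.018, discount at r = 0.1482.
D_1 = 2.9254
D_2 = 3.7047
D_3 = 4.6916
D_4 = 5.9415
D_5 = 7.5243
D_6 = 9.5288
Terminal value at t=6: TV = D_7/(r−g) = 9.7003/(0.1482−0.018) = 74.5031
P₀ = 2.9254/(1+0.1482)^1 + 3.7047/(1+0.1482)^2 + 4.6916/(1+0.1482)^3 + 5.9415/(1+0.1482)^4 + 7.5243/(1+0.1482)^5 + 9.5288/(1+0.1482)^6 + 74.5031/(1+0.1482)^6 = 52.3183

€52.32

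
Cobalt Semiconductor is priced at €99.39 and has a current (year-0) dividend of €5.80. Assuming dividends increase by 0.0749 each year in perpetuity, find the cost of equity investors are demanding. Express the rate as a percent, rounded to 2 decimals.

Rearranging the constant-growth DDM: r = D₁/P₀ + g.
D₁ = 5.80 × (1 + 0.0749) = 6.2344.
r = 6.2344 / 99.39 + 0.0749 = 0.06273 + 0.0749 = 0.13763

13.76%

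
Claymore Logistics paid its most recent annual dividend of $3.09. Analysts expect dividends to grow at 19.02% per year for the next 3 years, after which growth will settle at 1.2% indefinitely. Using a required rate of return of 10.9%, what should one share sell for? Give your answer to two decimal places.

$50.55

Two-stage DDM. Project D₁…D_3 at 0.1902, terminal growth 0.012, discount at r = 0.109.
D_1 = 3.6777
D_2 = 4.3772
D_3 = 5.2098
Terminal value at t=3: TV = D_4/(r−g) = 5.2723/(0.109−0.012) = 54.3534
P₀ = 3.6777/(1+0.109)^1 + 4.3772/(1+0.109)^2 + 5.2098/(1+0.109)^3 + 54.3534/(1+0.109)^3 = 50.5453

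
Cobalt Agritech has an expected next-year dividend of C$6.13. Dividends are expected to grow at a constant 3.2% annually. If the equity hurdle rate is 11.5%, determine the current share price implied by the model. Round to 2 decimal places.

Gordon growth model: P₀ = D₁/(r − g), with D₁ = 6.13 given directly.
P₀ = 6.1300 / (0.115 − 0.032) = 6.1300 / 0.083 = 73.8554

C$73.86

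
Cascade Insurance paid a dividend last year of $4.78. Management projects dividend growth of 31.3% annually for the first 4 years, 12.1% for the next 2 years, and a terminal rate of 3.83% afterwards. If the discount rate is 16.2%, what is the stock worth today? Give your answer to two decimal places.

Three-stage DDM. Project D₁…D_6; terminal Gordon value at t=6 with g = 0.0383; discount at r = 0.162.
D_1 = 6.2761
D_2 = 8.2406
D_3 = 10.8199
D_4 = 14.2065
D_5 = 15.9255
D_6 = 17.8525
TV_6 = 18.5362/(0.162−0.0383) = 149.8481
P₀ = Σ Dₜ/(1+r)ᵗ + TV_6/(1+r)^6 = 101.8334

$101.83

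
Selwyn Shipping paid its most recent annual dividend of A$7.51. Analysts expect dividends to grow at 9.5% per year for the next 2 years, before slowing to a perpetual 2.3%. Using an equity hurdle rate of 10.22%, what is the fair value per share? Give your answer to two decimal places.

Two-stage DDM. Project D₁…D_2 at 0.095, terminal growth 0.023, discount at r = 0.1022.
D_1 = 8.2234
D_2 = 9.0047
Terminal value at t=2: TV = D_3/(r−g) = 9.2118/(0.1022−0.023) = 116.3104
P₀ = 8.2234/(1+0.1022)^1 + 9.0047/(1+0.1022)^2 + 116.3104/(1+0.1022)^2 = 110.6141

A$110.61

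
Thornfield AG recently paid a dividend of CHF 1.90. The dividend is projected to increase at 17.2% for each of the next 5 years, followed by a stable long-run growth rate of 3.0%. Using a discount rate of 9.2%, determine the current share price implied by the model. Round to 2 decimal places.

Two-stage DDM. Project D₁…D_5 at 0.172, terminal growth 0.03, discount at r = 0.092.
D_1 = 2.2268
D_2 = 2.6098
D_3 = 3.0587
D_4 = 3.5848
D_5 = 4.2014
Terminal value at t=5: TV = D_6/(r−g) = 4.3274/(0.092−0.03) = 69.7971
P₀ = 2.2268/(1+0.092)^1 + 2.6098/(1+0.092)^2 + 3.0587/(1+0.092)^3 + 3.5848/(1+0.092)^4 + 4.2014/(1+0.092)^5 + 69.7971/(1+0.092)^5 = 56.7528

CHF 56.75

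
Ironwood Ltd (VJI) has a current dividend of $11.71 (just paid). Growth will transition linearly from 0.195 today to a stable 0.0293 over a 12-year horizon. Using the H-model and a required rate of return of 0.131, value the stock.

H-model: P₀ = D₀[(1+g_L) + H(g_S−g_L)]/(r−g_L), with H = 12/2 = 6.
P₀ = 11.71 × [(1+0.0293) + 6×(0.195−0.0293)] / (0.131−0.0293)
   = 11.71 × 2.0235 / 0.1017 = 232.9910

$232.99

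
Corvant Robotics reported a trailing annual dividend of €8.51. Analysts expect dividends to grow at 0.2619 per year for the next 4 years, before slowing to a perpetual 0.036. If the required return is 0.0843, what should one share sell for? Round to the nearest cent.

Two-stage DDM. Project D₁…D_4 at 0.2619, terminal growth 0.036, discount at r = 0.0843.
D_1 = 10.7388
D_2 = 13.5513
D_3 = 17.1003
D_4 = 21.5789
Terminal value at t=4: TV = D_5/(r−g) = 22.3557/(0.0843−0.036) = 462.8518
P₀ = 10.7388/(1+0.0843)^1 + 13.5513/(1+0.0843)^2 + 17.1003/(1+0.0843)^3 + 21.5789/(1+0.0843)^4 + 462.8518/(1+0.0843)^4 = 385.3001

€385.30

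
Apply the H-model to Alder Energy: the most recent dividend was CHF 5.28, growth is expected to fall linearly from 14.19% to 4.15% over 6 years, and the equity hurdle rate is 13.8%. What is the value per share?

H-model: P₀ = D₀[(1+g_L) + H(g_S−g_L)]/(r−g_L), with H = 6/2 = 3.
P₀ = 5.28 × [(1+0.0415) + 3×(0.1419−0.0415)] / (0.138−0.0415)
   = 5.28 × 1.3427 / 0.0965 = 73.4659

CHF 73.47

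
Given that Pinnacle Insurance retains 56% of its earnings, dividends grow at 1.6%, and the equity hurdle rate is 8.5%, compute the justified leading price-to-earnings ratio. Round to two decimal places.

Payout ratio b = 1 − 0.56 = 0.44.
Justified leading P/E = b/(r−g) = 0.44/(0.085−0.016) = 6.3768

6.38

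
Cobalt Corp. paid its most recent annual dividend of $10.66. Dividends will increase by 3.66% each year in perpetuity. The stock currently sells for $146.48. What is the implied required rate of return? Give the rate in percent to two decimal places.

Rearranging the constant-growth DDM: r = D₁/P₀ + g.
D₁ = 10.66 × (1 + 0.0366) = 11.0502.
r = 11.0502 / 146.48 + 0.0366 = 0.07544 + 0.0366 = 0.11204

11.20%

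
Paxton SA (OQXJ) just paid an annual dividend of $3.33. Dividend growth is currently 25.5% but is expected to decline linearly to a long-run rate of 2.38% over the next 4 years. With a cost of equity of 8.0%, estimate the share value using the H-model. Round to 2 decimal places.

H-model: P₀ = D₀[(1+g_L) + H(g_S−g_L)]/(r−g_L), with H = 4/2 = 2.
P₀ = 3.33 × [(1+0.0238) + 2×(0.255−0.0238)] / (0.08−0.0238)
   = 3.33 × 1.4862 / 0.0562 = 88.0613

$88.06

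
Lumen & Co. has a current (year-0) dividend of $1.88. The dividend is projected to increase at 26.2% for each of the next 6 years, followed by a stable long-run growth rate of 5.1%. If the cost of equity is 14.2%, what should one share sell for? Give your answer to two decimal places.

Two-stage DDM. Project D₁…D_6 at 0.262, terminal growth 0.051, discount at r = 0.142.
D_1 = 2.3726
D_2 = 2.9942
D_3 = 3.7786
D_4 = 4.7686
D_5 = 6.0180
D_6 = 7.5948
Terminal value at t=6: TV = D_7/(r−g) = 7.9821/(0.142−0.051) = 87.7153
P₀ = 2.3726/(1+0.142)^1 + 2.9942/(1+0.142)^2 + 3.7786/(1+0.142)^3 + 4.7686/(1+0.142)^4 + 6.0180/(1+0.142)^5 + 7.5948/(1+0.142)^6 + 87.7153/(1+0.142)^6 = 55.7802

$55.78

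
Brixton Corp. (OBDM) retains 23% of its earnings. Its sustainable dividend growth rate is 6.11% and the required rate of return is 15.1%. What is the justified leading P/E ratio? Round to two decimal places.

8.57

Payout ratio b = 1 − 0.23 = 0.77.
Justified leading P/E = b/(r−g) = 0.77/(0.151−0.0611) = 8.5651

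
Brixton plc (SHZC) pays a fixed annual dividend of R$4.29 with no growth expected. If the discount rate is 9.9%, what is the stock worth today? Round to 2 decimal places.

Zero-growth DDM (perpetuity): P₀ = D/r = 4.29 / 0.099 = 43.3333

R$43.33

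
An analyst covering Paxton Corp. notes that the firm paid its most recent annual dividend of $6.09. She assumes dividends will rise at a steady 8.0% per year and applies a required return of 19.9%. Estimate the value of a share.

$55.27

Gordon growth model: P₀ = D₁/(r − g). D₁ = 6.09 × (1 + 0.08) = 6.5772.
P₀ = 6.5772 / (0.199 − 0.08) = 6.5772 / 0.119 = 55.2706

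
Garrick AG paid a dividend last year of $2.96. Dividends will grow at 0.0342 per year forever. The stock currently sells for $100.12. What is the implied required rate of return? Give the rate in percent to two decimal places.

Rearranging the constant-growth DDM: r = D₁/P₀ + g.
D₁ = 2.96 × (1 + 0.0342) = 3.0612.
r = 3.0612 / 100.12 + 0.0342 = 0.03058 + 0.0342 = 0.06478

6.48%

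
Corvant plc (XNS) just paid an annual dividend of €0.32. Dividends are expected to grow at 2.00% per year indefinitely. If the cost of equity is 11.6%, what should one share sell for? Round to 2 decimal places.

€3.40

Gordon growth model: P₀ = D₁/(r − g). D₁ = 0.32 × (1 + 0.02) = 0.3264.
P₀ = 0.3264 / (0.116 − 0.02) = 0.3264 / 0.096 = 3.4000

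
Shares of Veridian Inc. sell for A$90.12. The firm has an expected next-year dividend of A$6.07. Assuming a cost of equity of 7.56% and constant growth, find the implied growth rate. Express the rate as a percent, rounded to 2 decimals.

0.82%

From P₀ = D₁/(r − g), the implied growth is g = r − D₁/P₀.
g = 0.0756 − 6.07/90.12 = 0.0756 − 0.06735 = 0.00825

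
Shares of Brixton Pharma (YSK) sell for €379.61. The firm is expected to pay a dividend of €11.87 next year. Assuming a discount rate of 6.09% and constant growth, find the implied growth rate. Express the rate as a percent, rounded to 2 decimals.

2.96%

From P₀ = D₁/(r − g), the implied growth is g = r − D₁/P₀.
g = 0.0609 − 11.87/379.61 = 0.0609 − 0.03127 = 0.02963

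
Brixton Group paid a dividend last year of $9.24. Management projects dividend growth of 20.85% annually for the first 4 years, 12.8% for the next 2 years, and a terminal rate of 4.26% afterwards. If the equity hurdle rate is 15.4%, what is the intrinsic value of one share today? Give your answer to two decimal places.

$162.39

Three-stage DDM. Project D₁…D_6; terminal Gordon value at t=6 with g = 0.0426; discount at r = 0.154.
D_1 = 11.1665
D_2 = 13.4948
D_3 = 16.3084
D_4 = 19.7087
D_5 = 22.2314
D_6 = 25.0771
TV_6 = 26.1454/(0.154−0.0426) = 234.6980
P₀ = Σ Dₜ/(1+r)ᵗ + TV_6/(1+r)^6 = 162.3899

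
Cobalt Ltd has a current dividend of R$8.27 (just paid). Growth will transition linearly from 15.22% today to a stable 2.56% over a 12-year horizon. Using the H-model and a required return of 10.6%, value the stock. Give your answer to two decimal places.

H-model: P₀ = D₀[(1+g_L) + H(g_S−g_L)]/(r−g_L), with H = 12/2 = 6.
P₀ = 8.27 × [(1+0.0256) + 6×(0.1522−0.0256)] / (0.106−0.0256)
   = 8.27 × 1.7852 / 0.0804 = 183.6269

R$183.63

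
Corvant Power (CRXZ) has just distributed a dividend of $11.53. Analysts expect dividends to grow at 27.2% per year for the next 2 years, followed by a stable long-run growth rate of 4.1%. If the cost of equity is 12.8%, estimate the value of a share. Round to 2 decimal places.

Two-stage DDM. Project D₁…D_2 at 0.272, terminal growth 0.041, discount at r = 0.128.
D_1 = 14.6662
D_2 = 18.6554
Terminal value at t=2: TV = D_3/(r−g) = 19.4202/(0.128−0.041) = 223.2210
P₀ = 14.6662/(1+0.128)^1 + 18.6554/(1+0.128)^2 + 223.2210/(1+0.128)^2 = 203.0989

$203.10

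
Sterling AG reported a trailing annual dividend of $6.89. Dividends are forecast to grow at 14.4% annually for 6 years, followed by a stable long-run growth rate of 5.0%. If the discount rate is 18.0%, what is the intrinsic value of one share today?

$83.35

Two-stage DDM. Project D₁…D_6 at 0.144, terminal growth 0.05, discount at r = 0.18.
D_1 = 7.8822
D_2 = 9.0172
D_3 = 10.3157
D_4 = 11.8011
D_5 = 13.5005
D_6 = 15.4446
Terminal value at t=6: TV = D_7/(r−g) = 16.2168/(0.18−0.05) = 124.7445
P₀ = 7.8822/(1+0.18)^1 + 9.0172/(1+0.18)^2 + 10.3157/(1+0.18)^3 + 11.8011/(1+0.18)^4 + 13.5005/(1+0.18)^5 + 15.4446/(1+0.18)^6 + 124.7445/(1+0.18)^6 = 83.3527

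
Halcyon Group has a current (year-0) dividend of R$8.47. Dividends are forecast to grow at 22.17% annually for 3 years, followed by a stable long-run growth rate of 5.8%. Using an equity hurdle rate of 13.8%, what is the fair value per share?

Two-stage DDM. Project D₁…D_3 at 0.2217, terminal growth 0.058, discount at r = 0.138.
D_1 = 10.3478
D_2 = 12.6419
D_3 = 15.4446
Terminal value at t=3: TV = D_4/(r−g) = 16.3404/(0.138−0.058) = 204.2551
P₀ = 10.3478/(1+0.138)^1 + 12.6419/(1+0.138)^2 + 15.4446/(1+0.138)^3 + 204.2551/(1+0.138)^3 = 167.9290

R$167.93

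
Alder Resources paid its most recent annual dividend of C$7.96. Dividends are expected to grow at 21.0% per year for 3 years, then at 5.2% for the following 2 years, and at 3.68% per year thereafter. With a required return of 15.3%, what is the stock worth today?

Three-stage DDM. Project D₁…D_5; terminal Gordon value at t=5 with g = 0.0368; discount at r = 0.153.
D_1 = 9.6316
D_2 = 11.6542
D_3 = 14.1016
D_4 = 14.8349
D_5 = 15.6063
TV_5 = 16.1806/(0.153−0.0368) = 139.2482
P₀ = Σ Dₜ/(1+r)ᵗ + TV_5/(1+r)^5 = 110.7075

C$110.71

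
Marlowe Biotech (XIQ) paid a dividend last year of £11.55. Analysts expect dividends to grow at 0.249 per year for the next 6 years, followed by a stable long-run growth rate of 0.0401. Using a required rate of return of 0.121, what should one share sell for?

£387.00

Two-stage DDM. Project D₁…D_6 at 0.249, terminal growth 0.0401, discount at r = 0.121.
D_1 = 14.4260
D_2 = 18.0180
D_3 = 22.5045
D_4 = 28.1081
D_5 = 35.1070
D_6 = 43.8487
Terminal value at t=6: TV = D_7/(r−g) = 45.6070/(0.121−0.0401) = 563.7456
P₀ = 14.4260/(1+0.121)^1 + 18.0180/(1+0.121)^2 + 22.5045/(1+0.121)^3 + 28.1081/(1+0.121)^4 + 35.1070/(1+0.121)^5 + 43.8487/(1+0.121)^6 + 563.7456/(1+0.121)^6 = 386.9963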